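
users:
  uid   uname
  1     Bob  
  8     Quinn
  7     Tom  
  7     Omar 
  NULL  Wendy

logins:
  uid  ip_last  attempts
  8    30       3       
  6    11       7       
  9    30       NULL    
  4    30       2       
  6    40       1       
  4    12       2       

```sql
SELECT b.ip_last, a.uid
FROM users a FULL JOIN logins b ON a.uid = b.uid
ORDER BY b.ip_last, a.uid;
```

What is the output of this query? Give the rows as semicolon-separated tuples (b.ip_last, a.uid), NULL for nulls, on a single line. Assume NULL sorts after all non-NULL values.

FULL OUTER JOIN keeps every row from both sides; unmatched rows get NULL for the other side's columns.
Matching on a.uid = b.uid. A NULL in a compared column never satisfies the condition.
- a row (uid=1): no match → kept, b columns NULL.
- a row (uid=8): matches 1 b row(s) → 1 output row(s).
- a row (uid=7): no match → kept, b columns NULL.
- a row (uid=7): no match → kept, b columns NULL.
- a row (uid=NULL): no match → kept, b columns NULL.
- plus 5 unmatched b row(s), each kept with NULL a columns.
After projecting and ordering:
b.ip_last | a.uid
11 | NULL
12 | NULL
30 | 8
30 | NULL
30 | NULL
40 | NULL
NULL | 1
NULL | 7
NULL | 7
NULL | NULL

(11, NULL); (12, NULL); (30, 8); (30, NULL); (30, NULL); (40, NULL); (NULL, 1); (NULL, 7); (NULL, 7); (NULL, NULL)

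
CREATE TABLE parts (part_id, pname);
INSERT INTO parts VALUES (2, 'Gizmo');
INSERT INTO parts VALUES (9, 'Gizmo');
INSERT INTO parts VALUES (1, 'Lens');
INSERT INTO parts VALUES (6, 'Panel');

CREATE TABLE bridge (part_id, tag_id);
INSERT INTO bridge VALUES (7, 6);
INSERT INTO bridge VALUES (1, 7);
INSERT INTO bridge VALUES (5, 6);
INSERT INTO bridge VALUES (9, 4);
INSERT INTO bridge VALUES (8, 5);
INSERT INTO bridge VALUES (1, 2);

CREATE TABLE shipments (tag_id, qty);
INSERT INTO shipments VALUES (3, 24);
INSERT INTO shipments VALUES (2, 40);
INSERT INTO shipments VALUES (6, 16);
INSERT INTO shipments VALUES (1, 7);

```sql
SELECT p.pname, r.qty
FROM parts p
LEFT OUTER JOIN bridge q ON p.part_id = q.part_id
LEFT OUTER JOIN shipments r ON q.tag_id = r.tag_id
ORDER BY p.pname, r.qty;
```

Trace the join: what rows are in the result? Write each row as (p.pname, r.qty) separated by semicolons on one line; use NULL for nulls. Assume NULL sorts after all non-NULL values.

(Gizmo, NULL); (Gizmo, NULL); (Lens, 40); (Lens, NULL); (Panel, NULL)

Joins associate left-to-right: parts LEFT JOIN bridge on part_id gives 5 intermediate row(s).
Then LEFT JOIN `shipments r` on tag_id: each of those 5 rows is kept; rows whose q.tag_id has no match in r get NULL for r's columns.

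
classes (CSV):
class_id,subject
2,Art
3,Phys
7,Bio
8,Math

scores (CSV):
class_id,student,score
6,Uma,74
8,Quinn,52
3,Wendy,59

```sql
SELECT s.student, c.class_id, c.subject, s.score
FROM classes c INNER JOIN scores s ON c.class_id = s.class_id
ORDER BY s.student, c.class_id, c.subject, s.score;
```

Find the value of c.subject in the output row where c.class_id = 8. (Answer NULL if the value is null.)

Math

INNER JOIN keeps only pairs where the ON condition holds.
Matching on c.class_id = s.class_id.
- c (class_id=2) has no partner → excluded.
- c (class_id=3) pairs with 1 row(s) of s.
- c (class_id=7) has no partner → excluded.
- c (class_id=8) pairs with 1 row(s) of s.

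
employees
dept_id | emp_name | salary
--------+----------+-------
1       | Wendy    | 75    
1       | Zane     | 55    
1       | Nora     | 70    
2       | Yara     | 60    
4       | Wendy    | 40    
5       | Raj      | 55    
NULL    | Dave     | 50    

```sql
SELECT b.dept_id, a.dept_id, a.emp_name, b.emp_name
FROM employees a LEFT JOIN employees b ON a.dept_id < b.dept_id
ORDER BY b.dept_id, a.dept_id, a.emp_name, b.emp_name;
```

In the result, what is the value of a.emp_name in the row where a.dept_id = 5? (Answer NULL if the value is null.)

LEFT JOIN keeps every row from `employees a`; unmatched rows get NULL for `employees b`'s columns.
Matching on a.dept_id < b.dept_id. A NULL in a compared column never satisfies the condition.
Matched pairs: 12; unmatched a rows kept: 2.

Raj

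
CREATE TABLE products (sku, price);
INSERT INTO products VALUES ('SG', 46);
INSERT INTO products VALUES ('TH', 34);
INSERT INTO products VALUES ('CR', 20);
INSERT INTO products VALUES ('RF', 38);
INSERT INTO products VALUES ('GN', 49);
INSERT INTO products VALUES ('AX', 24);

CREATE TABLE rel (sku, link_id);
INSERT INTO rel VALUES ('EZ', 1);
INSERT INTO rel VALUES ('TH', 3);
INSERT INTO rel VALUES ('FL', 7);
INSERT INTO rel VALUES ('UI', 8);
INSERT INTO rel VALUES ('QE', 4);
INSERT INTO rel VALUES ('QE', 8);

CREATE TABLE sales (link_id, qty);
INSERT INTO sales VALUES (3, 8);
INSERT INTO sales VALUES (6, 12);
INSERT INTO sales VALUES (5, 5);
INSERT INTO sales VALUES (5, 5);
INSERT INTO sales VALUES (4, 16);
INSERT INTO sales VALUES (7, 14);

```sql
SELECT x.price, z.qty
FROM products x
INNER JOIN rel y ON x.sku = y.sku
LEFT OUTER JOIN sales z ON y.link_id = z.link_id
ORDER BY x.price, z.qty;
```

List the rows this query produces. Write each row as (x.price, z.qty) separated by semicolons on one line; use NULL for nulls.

Step 1 — x INNER JOIN y on sku → 1 row(s).
Then LEFT JOIN `sales z` on link_id: each of those 1 rows is kept; rows whose y.link_id has no match in z get NULL for z's columns.

(34, 8)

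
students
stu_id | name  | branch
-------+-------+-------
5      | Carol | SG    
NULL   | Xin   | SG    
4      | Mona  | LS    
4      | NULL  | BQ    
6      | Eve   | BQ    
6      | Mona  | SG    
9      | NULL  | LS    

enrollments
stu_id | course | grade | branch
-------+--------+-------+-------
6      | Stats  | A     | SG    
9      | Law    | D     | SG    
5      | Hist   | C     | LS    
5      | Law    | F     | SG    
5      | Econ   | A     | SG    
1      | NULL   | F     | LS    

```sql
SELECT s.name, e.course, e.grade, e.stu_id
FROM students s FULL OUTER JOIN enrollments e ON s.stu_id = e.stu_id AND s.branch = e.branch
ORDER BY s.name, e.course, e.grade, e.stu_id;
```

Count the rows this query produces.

11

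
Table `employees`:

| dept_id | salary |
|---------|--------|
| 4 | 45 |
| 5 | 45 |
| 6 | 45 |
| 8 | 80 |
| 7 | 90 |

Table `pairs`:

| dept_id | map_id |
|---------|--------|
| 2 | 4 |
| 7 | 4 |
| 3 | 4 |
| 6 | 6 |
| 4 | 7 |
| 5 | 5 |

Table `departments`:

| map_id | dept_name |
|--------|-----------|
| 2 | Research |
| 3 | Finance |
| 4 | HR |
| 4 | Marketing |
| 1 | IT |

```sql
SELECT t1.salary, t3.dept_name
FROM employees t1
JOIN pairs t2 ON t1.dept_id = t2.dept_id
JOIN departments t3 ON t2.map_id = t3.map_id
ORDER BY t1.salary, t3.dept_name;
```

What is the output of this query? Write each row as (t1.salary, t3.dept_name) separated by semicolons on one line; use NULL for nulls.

Evaluate left to right. First `employees t1 INNER JOIN pairs t2` on dept_id: 4 row(s).
Then INNER JOIN `departments t3` on map_id: keep only rows whose t2.map_id appears in t3.

(90, HR); (90, Marketing)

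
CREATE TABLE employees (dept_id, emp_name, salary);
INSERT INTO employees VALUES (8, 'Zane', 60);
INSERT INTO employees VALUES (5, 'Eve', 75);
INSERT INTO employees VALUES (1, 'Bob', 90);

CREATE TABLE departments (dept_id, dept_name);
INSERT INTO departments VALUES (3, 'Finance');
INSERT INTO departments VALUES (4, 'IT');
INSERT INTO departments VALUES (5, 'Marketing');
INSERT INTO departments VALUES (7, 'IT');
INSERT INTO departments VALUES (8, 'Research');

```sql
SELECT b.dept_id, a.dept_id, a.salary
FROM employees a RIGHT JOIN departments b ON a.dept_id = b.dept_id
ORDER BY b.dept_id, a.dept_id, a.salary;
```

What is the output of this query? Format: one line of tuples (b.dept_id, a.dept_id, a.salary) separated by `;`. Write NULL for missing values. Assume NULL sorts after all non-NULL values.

RIGHT JOIN keeps every row from `departments`; unmatched rows get NULL for `employees`'s columns.
Matching on a.dept_id = b.dept_id.
- a row (dept_id=8): matches 1 b row(s) → 1 output row(s).
- a row (dept_id=5): matches 1 b row(s) → 1 output row(s).
- a row (dept_id=1): no match.
- 3 b row(s) had no a match → kept, a columns NULL.
After projecting and ordering:
b.dept_id | a.dept_id | a.salary
3 | NULL | NULL
4 | NULL | NULL
5 | 5 | 75
7 | NULL | NULL
8 | 8 | 60

(3, NULL, NULL); (4, NULL, NULL); (5, 5, 75); (7, NULL, NULL); (8, 8, 60)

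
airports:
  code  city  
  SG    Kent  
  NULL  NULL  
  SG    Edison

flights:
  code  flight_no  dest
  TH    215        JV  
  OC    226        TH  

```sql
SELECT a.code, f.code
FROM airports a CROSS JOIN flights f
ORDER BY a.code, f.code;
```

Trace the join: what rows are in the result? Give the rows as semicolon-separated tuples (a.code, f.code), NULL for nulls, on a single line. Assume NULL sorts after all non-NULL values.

(SG, OC); (SG, OC); (SG, TH); (SG, TH); (NULL, OC); (NULL, TH)

CROSS JOIN pairs every row of `airports` with every row of `flights`: 3 × 2 = 6 rows.
After projecting and ordering:
a.code | f.code
SG | OC
SG | OC
SG | TH
SG | TH
NULL | OC
NULL | TH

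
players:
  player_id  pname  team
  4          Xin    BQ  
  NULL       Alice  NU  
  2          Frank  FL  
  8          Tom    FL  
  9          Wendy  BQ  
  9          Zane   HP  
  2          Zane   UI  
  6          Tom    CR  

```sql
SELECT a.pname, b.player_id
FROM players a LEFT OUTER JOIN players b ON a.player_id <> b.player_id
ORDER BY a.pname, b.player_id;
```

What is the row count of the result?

LEFT JOIN keeps every row from `players a`; unmatched rows get NULL for `players b`'s columns.
Matching on a.player_id <> b.player_id. A NULL in a compared column never satisfies the condition.
Matched pairs: 38; unmatched a rows kept: 1.
Total: 38 matched + 1 padded = 39 rows.

39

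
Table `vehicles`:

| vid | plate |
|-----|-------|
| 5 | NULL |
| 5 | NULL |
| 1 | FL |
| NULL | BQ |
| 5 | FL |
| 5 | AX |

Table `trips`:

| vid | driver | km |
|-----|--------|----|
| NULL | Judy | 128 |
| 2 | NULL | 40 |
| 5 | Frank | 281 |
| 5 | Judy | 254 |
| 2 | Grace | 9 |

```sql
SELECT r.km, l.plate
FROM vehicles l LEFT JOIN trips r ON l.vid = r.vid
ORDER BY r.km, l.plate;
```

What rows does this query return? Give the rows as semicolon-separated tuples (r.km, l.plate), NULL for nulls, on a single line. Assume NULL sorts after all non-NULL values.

LEFT JOIN keeps every row from `vehicles`; unmatched rows get NULL for `trips`'s columns.
Matching on l.vid = r.vid. A NULL in a compared column never satisfies the condition.
- l row (vid=5): matches 2 r row(s) → 2 output row(s).
- l row (vid=5): matches 2 r row(s) → 2 output row(s).
- l row (vid=1): no match → kept, r columns NULL.
- l row (vid=NULL): no match → kept, r columns NULL.
- l row (vid=5): matches 2 r row(s) → 2 output row(s).
- l row (vid=5): matches 2 r row(s) → 2 output row(s).
After projecting and ordering:
r.km | l.plate
254 | AX
254 | FL
254 | NULL
254 | NULL
281 | AX
281 | FL
281 | NULL
281 | NULL
NULL | BQ
NULL | FL

(254, AX); (254, FL); (254, NULL); (254, NULL); (281, AX); (281, FL); (281, NULL); (281, NULL); (NULL, BQ); (NULL, FL)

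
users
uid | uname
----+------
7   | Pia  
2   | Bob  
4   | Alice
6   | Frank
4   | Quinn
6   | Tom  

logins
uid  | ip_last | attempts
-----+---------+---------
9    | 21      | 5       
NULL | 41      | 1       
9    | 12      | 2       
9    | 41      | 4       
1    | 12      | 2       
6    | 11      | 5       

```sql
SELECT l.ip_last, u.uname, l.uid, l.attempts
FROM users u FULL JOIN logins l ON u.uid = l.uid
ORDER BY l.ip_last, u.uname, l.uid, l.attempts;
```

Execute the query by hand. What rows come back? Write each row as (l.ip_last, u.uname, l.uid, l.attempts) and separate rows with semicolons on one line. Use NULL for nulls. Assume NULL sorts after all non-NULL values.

FULL OUTER JOIN keeps every row from both sides; unmatched rows get NULL for the other side's columns.
Matching on u.uid = l.uid. A NULL in a compared column never satisfies the condition.
Matched pairs: 2; unmatched u rows kept: 4; unmatched l rows kept: 5.

(11, Frank, 6, 5); (11, Tom, 6, 5); (12, NULL, 1, 2); (12, NULL, 9, 2); (21, NULL, 9, 5); (41, NULL, 9, 4); (41, NULL, NULL, 1); (NULL, Alice, NULL, NULL); (NULL, Bob, NULL, NULL); (NULL, Pia, NULL, NULL); (NULL, Quinn, NULL, NULL)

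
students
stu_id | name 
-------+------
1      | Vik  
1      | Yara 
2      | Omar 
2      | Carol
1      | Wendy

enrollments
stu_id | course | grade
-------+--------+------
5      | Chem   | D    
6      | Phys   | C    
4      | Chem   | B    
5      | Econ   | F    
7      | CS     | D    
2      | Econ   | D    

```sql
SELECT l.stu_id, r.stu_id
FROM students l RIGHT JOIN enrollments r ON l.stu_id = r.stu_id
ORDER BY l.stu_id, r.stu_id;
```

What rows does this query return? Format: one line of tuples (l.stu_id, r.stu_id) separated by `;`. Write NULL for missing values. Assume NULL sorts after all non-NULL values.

(2, 2); (2, 2); (NULL, 4); (NULL, 5); (NULL, 5); (NULL, 6); (NULL, 7)

RIGHT JOIN keeps every row from `enrollments`; unmatched rows get NULL for `students`'s columns.
Matching on l.stu_id = r.stu_id.
- l row (stu_id=1): no match.
- l row (stu_id=1): no match.
- l row (stu_id=2): matches 1 r row(s) → 1 output row(s).
- l row (stu_id=2): matches 1 r row(s) → 1 output row(s).
- l row (stu_id=1): no match.
- plus 5 unmatched r row(s), each kept with NULL l columns.
After projecting and ordering:
l.stu_id | r.stu_id
2 | 2
2 | 2
NULL | 4
NULL | 5
NULL | 5
NULL | 6
NULL | 7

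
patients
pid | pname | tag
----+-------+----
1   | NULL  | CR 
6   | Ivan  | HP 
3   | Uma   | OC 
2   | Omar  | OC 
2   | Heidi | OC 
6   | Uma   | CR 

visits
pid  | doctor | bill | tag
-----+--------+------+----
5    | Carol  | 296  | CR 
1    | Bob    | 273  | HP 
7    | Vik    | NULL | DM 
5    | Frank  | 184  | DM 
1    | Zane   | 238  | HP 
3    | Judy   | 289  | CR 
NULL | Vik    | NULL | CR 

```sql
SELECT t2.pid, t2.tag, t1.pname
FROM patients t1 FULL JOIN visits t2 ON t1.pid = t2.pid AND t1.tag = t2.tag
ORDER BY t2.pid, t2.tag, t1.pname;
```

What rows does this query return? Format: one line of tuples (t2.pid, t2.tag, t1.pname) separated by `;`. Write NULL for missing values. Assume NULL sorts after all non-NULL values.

(1, HP, NULL); (1, HP, NULL); (3, CR, NULL); (5, CR, NULL); (5, DM, NULL); (7, DM, NULL); (NULL, CR, NULL); (NULL, NULL, Heidi); (NULL, NULL, Ivan); (NULL, NULL, Omar); (NULL, NULL, Uma); (NULL, NULL, Uma); (NULL, NULL, NULL)

FULL OUTER JOIN keeps every row from both sides; unmatched rows get NULL for the other side's columns.
Matching on t1.pid = t2.pid AND t1.tag = t2.tag. A NULL in a compared column never satisfies the condition.
Matched pairs: 0; unmatched t1 rows kept: 6; unmatched t2 rows kept: 7.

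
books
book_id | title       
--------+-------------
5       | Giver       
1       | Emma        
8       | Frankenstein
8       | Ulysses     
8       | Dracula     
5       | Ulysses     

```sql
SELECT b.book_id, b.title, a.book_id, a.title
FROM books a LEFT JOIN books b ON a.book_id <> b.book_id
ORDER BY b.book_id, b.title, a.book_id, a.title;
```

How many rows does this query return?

LEFT JOIN keeps every row from `books a`; unmatched rows get NULL for `books b`'s columns.
Matching on a.book_id <> b.book_id.
- a (book_id=5) pairs with 4 row(s) of b.
- a (book_id=1) pairs with 5 row(s) of b.
- a (book_id=8) pairs with 3 row(s) of b.
- a (book_id=8) pairs with 3 row(s) of b.
- a (book_id=8) pairs with 3 row(s) of b.
- a (book_id=5) pairs with 4 row(s) of b.
Total: 22 rows.

22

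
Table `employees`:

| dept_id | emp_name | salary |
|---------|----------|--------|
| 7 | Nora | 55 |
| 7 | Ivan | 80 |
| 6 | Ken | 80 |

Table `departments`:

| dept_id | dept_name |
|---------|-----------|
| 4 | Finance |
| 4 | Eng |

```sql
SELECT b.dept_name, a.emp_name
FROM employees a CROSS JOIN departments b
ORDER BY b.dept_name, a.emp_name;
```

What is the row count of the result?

6

CROSS JOIN pairs every row of `employees` with every row of `departments`: 3 × 2 = 6 rows.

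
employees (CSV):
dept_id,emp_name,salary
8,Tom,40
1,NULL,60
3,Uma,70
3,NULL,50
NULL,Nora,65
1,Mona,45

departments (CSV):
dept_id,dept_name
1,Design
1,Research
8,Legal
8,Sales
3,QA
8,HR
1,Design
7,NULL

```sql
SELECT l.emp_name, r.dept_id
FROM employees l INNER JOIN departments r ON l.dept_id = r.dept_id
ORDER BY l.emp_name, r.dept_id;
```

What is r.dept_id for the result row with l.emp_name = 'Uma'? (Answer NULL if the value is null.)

INNER JOIN keeps only pairs where the ON condition holds.
Matching on l.dept_id = r.dept_id. A NULL in a compared column never satisfies the condition.
- l (dept_id=8) pairs with 3 row(s) of r.
- l (dept_id=1) pairs with 3 row(s) of r.
- l (dept_id=3) pairs with 1 row(s) of r.
- l (dept_id=3) pairs with 1 row(s) of r.
- l (dept_id=NULL) has no partner → excluded.
- l (dept_id=1) pairs with 3 row(s) of r.

3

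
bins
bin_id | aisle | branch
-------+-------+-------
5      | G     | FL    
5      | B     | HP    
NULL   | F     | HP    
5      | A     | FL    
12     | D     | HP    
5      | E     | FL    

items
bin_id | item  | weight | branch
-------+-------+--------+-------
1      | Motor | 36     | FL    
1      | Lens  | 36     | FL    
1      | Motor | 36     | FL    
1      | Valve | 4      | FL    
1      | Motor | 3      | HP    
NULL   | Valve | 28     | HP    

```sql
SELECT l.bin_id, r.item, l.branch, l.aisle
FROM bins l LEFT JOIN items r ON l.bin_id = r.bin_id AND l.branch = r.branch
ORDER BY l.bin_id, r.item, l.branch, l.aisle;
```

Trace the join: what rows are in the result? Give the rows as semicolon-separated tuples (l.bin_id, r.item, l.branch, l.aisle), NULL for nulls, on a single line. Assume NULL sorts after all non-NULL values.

(5, NULL, FL, A); (5, NULL, FL, E); (5, NULL, FL, G); (5, NULL, HP, B); (12, NULL, HP, D); (NULL, NULL, HP, F)

LEFT JOIN keeps every row from `bins`; unmatched rows get NULL for `items`'s columns.
Matching on l.bin_id = r.bin_id AND l.branch = r.branch. A NULL in a compared column never satisfies the condition.
Matched pairs: 0; unmatched l rows kept: 6.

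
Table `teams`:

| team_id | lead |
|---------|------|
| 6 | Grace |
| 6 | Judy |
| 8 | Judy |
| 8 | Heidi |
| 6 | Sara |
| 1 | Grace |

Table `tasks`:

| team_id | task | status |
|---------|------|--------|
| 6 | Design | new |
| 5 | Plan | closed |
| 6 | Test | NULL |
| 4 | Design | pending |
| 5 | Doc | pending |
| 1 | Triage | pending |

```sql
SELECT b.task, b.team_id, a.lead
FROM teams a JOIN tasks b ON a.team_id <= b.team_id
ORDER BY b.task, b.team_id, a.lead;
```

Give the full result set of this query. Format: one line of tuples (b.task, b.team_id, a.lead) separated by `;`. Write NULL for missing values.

(Design, 4, Grace); (Design, 6, Grace); (Design, 6, Grace); (Design, 6, Judy); (Design, 6, Sara); (Doc, 5, Grace); (Plan, 5, Grace); (Test, 6, Grace); (Test, 6, Grace); (Test, 6, Judy); (Test, 6, Sara); (Triage, 1, Grace)

INNER JOIN keeps only pairs where the ON condition holds.
Matching on a.team_id <= b.team_id.
- team_id=6: 2 matching b row(s), so 2 row(s) emitted.
- team_id=6: 2 matching b row(s), so 2 row(s) emitted.
- team_id=8: no matching b row, dropped.
- team_id=8: no matching b row, dropped.
- team_id=6: 2 matching b row(s), so 2 row(s) emitted.
- team_id=1: 6 matching b row(s), so 6 row(s) emitted.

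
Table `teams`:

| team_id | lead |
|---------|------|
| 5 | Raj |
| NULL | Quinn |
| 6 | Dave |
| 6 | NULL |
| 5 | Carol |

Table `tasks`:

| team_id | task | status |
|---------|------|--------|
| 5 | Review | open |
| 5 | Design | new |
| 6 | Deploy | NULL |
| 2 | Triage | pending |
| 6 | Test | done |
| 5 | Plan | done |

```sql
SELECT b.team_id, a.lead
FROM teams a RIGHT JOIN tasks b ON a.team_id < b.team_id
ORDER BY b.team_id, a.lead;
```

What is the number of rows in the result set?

8

RIGHT JOIN keeps every row from `tasks`; unmatched rows get NULL for `teams`'s columns.
Matching on a.team_id < b.team_id. A NULL in a compared column never satisfies the condition.
- a (team_id=5) pairs with 2 row(s) of b.
- a (team_id=NULL) has no partner in b.
- a (team_id=6) has no partner in b.
- a (team_id=6) has no partner in b.
- a (team_id=5) pairs with 2 row(s) of b.
- 4 b row(s) had no a match → kept, a columns NULL.
Total: 4 matched + 4 padded = 8 rows.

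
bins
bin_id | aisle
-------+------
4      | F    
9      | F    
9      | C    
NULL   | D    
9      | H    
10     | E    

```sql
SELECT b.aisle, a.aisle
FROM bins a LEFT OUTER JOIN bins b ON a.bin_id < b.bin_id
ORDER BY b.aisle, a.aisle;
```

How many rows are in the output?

LEFT JOIN keeps every row from `bins a`; unmatched rows get NULL for `bins b`'s columns.
Matching on a.bin_id < b.bin_id. A NULL in a compared column never satisfies the condition.
Matched pairs: 7; unmatched a rows kept: 2.
Total: 7 matched + 2 padded = 9 rows.

9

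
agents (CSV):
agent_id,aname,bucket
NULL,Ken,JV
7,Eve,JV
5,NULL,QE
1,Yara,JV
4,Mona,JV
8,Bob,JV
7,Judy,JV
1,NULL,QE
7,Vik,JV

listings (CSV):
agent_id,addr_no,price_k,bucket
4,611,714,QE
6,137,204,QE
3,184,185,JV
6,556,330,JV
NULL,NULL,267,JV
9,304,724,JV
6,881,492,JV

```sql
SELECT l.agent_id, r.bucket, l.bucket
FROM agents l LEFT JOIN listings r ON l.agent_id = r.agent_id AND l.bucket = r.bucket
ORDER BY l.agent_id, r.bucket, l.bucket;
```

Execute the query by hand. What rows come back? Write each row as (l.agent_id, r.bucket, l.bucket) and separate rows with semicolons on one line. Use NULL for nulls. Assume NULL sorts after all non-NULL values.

(1, NULL, JV); (1, NULL, QE); (4, NULL, JV); (5, NULL, QE); (7, NULL, JV); (7, NULL, JV); (7, NULL, JV); (8, NULL, JV); (NULL, NULL, JV)

LEFT JOIN keeps every row from `agents`; unmatched rows get NULL for `listings`'s columns.
Matching on l.agent_id = r.agent_id AND l.bucket = r.bucket. A NULL in a compared column never satisfies the condition.
Matched pairs: 0; unmatched l rows kept: 9.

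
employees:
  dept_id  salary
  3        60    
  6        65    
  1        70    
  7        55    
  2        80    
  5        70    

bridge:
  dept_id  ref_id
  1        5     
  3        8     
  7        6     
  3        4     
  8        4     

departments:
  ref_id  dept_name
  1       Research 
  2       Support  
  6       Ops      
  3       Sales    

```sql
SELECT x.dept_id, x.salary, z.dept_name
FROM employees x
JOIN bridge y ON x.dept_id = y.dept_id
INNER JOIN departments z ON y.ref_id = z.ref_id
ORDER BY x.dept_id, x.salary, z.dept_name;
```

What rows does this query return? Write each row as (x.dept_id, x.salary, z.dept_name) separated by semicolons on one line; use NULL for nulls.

Step 1 — x INNER JOIN y on dept_id → 4 row(s).
Then INNER JOIN `departments z` on ref_id: keep only rows whose y.ref_id appears in z.

(7, 55, Ops)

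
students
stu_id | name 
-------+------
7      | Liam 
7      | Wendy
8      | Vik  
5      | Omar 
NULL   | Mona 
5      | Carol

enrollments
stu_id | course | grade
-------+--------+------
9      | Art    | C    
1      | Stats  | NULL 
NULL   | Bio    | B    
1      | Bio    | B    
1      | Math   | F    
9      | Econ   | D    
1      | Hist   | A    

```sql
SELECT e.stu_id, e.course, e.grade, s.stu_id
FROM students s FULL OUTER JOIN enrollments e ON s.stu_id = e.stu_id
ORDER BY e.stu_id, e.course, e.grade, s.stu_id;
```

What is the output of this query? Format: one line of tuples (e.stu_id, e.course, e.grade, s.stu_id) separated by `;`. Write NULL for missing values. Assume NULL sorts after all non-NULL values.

(1, Bio, B, NULL); (1, Hist, A, NULL); (1, Math, F, NULL); (1, Stats, NULL, NULL); (9, Art, C, NULL); (9, Econ, D, NULL); (NULL, Bio, B, NULL); (NULL, NULL, NULL, 5); (NULL, NULL, NULL, 5); (NULL, NULL, NULL, 7); (NULL, NULL, NULL, 7); (NULL, NULL, NULL, 8); (NULL, NULL, NULL, NULL)

FULL OUTER JOIN keeps every row from both sides; unmatched rows get NULL for the other side's columns.
Matching on s.stu_id = e.stu_id. A NULL in a compared column never satisfies the condition.
- s row (stu_id=7): no match → kept, e columns NULL.
- s row (stu_id=7): no match → kept, e columns NULL.
- s row (stu_id=8): no match → kept, e columns NULL.
- s row (stu_id=5): no match → kept, e columns NULL.
- s row (stu_id=NULL): no match → kept, e columns NULL.
- s row (stu_id=5): no match → kept, e columns NULL.
- 7 e row(s) had no s match → kept, s columns NULL.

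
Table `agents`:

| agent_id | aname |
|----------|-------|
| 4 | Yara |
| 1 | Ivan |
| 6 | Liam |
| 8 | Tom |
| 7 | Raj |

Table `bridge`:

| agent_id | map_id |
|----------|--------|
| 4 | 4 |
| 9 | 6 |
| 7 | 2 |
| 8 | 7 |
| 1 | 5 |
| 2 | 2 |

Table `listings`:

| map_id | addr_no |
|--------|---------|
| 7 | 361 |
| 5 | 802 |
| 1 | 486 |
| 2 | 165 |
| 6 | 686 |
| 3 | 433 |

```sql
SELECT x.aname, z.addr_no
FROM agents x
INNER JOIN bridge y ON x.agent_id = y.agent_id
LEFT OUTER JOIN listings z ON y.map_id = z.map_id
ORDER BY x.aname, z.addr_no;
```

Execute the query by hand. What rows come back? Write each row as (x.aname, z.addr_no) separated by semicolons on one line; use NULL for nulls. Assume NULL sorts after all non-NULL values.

Evaluate left to right. First `agents x INNER JOIN bridge y` on agent_id: 4 row(s).
Then LEFT JOIN `listings z` on map_id: each of those 4 rows is kept; rows whose y.map_id has no match in z get NULL for z's columns.

(Ivan, 802); (Raj, 165); (Tom, 361); (Yara, NULL)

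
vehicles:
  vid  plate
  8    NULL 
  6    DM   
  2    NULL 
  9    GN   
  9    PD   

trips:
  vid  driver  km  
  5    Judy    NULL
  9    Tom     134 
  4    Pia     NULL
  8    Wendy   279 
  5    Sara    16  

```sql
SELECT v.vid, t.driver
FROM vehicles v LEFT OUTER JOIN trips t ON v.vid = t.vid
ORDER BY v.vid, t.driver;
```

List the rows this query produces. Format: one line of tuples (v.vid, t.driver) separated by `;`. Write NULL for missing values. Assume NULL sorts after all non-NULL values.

(2, NULL); (6, NULL); (8, Wendy); (9, Tom); (9, Tom)

LEFT JOIN keeps every row from `vehicles`; unmatched rows get NULL for `trips`'s columns.
Matching on v.vid = t.vid.
- v[0] vid=8 → 1 match(es) in t → 1 row(s).
- v[1] vid=6 → no match; kept with NULLs on the t side.
- v[2] vid=2 → no match; kept with NULLs on the t side.
- v[3] vid=9 → 1 match(es) in t → 1 row(s).
- v[4] vid=9 → 1 match(es) in t → 1 row(s).
After projecting and ordering:
v.vid | t.driver
2 | NULL
6 | NULL
8 | Wendy
9 | Tom
9 | Tom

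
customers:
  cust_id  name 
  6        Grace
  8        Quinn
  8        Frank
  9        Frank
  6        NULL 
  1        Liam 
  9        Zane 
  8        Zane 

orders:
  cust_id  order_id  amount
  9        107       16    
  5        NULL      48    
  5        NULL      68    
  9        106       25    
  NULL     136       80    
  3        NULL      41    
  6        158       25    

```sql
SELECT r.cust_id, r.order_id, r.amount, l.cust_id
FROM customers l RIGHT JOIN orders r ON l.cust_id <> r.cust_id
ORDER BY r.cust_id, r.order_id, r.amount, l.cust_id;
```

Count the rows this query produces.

RIGHT JOIN keeps every row from `orders`; unmatched rows get NULL for `customers`'s columns.
Matching on l.cust_id <> r.cust_id. A NULL in a compared column never satisfies the condition.
- cust_id=6: 5 matching r row(s), so 5 row(s) emitted.
- cust_id=8: 6 matching r row(s), so 6 row(s) emitted.
- cust_id=8: 6 matching r row(s), so 6 row(s) emitted.
- cust_id=9: 4 matching r row(s), so 4 row(s) emitted.
- cust_id=6: 5 matching r row(s), so 5 row(s) emitted.
- cust_id=1: 6 matching r row(s), so 6 row(s) emitted.
- cust_id=9: 4 matching r row(s), so 4 row(s) emitted.
- cust_id=8: 6 matching r row(s), so 6 row(s) emitted.
- plus 1 unmatched r row(s), each kept with NULL l columns.
Total: 42 matched + 1 padded = 43 rows.

43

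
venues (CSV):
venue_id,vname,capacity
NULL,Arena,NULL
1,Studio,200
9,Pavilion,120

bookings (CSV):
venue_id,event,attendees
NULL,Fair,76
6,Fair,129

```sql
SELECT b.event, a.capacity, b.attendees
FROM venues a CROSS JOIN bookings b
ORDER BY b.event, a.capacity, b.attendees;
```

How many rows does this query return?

6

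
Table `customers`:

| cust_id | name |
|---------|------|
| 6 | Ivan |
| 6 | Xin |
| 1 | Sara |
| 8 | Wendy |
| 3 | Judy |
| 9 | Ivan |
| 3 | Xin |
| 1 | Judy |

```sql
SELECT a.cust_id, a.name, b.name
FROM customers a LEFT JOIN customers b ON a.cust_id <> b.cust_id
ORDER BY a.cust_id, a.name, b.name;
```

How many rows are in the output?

50

LEFT JOIN keeps every row from `customers a`; unmatched rows get NULL for `customers b`'s columns.
Matching on a.cust_id <> b.cust_id.
- a (cust_id=6) pairs with 6 row(s) of b.
- a (cust_id=6) pairs with 6 row(s) of b.
- a (cust_id=1) pairs with 6 row(s) of b.
- a (cust_id=8) pairs with 7 row(s) of b.
- a (cust_id=3) pairs with 6 row(s) of b.
- a (cust_id=9) pairs with 7 row(s) of b.
- a (cust_id=3) pairs with 6 row(s) of b.
- a (cust_id=1) pairs with 6 row(s) of b.
Total: 50 rows.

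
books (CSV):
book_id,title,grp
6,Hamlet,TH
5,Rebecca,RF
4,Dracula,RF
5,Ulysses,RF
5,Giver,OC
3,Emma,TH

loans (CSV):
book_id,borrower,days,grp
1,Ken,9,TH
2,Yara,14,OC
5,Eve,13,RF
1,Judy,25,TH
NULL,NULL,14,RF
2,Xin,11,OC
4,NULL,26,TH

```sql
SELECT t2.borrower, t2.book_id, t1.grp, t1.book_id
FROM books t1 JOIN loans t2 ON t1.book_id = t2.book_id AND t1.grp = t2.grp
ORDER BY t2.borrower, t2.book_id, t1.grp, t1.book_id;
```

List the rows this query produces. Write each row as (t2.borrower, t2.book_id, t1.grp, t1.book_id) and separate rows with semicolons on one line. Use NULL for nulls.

INNER JOIN keeps only pairs where the ON condition holds.
Matching on t1.book_id = t2.book_id AND t1.grp = t2.grp. A NULL in a compared column never satisfies the condition.
- t1 row (book_id=6, grp=TH): no match → dropped.
- t1 row (book_id=5, grp=RF): matches 1 t2 row(s) → 1 output row(s).
- t1 row (book_id=4, grp=RF): no match → dropped.
- t1 row (book_id=5, grp=RF): matches 1 t2 row(s) → 1 output row(s).
- t1 row (book_id=5, grp=OC): no match → dropped.
- t1 row (book_id=3, grp=TH): no match → dropped.
After projecting and ordering:
t2.borrower | t2.book_id | t1.grp | t1.book_id
Eve | 5 | RF | 5
Eve | 5 | RF | 5

(Eve, 5, RF, 5); (Eve, 5, RF, 5)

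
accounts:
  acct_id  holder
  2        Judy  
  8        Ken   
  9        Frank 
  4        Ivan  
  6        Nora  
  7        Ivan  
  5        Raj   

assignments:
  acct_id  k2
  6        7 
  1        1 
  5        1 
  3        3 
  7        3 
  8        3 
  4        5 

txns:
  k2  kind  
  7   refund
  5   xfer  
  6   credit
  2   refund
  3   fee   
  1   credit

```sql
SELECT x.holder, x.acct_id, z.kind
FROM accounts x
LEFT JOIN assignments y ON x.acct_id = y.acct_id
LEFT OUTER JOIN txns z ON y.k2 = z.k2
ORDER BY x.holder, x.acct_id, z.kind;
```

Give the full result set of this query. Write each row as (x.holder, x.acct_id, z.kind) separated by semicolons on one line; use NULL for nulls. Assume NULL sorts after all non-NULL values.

(Frank, 9, NULL); (Ivan, 4, xfer); (Ivan, 7, fee); (Judy, 2, NULL); (Ken, 8, fee); (Nora, 6, refund); (Raj, 5, credit)

Step 1 — x LEFT JOIN y on acct_id → 7 row(s).
Then LEFT JOIN `txns z` on k2: each of those 7 rows is kept; rows whose y.k2 has no match in z get NULL for z's columns.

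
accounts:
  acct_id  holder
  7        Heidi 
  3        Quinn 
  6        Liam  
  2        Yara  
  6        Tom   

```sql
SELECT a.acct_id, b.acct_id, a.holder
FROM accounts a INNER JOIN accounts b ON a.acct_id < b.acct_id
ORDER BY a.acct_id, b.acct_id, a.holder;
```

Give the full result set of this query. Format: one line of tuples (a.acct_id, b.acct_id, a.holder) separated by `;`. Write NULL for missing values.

(2, 3, Yara); (2, 6, Yara); (2, 6, Yara); (2, 7, Yara); (3, 6, Quinn); (3, 6, Quinn); (3, 7, Quinn); (6, 7, Liam); (6, 7, Tom)

INNER JOIN keeps only pairs where the ON condition holds.
Matching on a.acct_id < b.acct_id.
- a row (acct_id=7): no match → dropped.
- a row (acct_id=3): matches 3 b row(s) → 3 output row(s).
- a row (acct_id=6): matches 1 b row(s) → 1 output row(s).
- a row (acct_id=2): matches 4 b row(s) → 4 output row(s).
- a row (acct_id=6): matches 1 b row(s) → 1 output row(s).
After projecting and ordering:
a.acct_id | b.acct_id | a.holder
2 | 3 | Yara
2 | 6 | Yara
2 | 6 | Yara
2 | 7 | Yara
3 | 6 | Quinn
3 | 6 | Quinn
3 | 7 | Quinn
6 | 7 | Liam
6 | 7 | Tom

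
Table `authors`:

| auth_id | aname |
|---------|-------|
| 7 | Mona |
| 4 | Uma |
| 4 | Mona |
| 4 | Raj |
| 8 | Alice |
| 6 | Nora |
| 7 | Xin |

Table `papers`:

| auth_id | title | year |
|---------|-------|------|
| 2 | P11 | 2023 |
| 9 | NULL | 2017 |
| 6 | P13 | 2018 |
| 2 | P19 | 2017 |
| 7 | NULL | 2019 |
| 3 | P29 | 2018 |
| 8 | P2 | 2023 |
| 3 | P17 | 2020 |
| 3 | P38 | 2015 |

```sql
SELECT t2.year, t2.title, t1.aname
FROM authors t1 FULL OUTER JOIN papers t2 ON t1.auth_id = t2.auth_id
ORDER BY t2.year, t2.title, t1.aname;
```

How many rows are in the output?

13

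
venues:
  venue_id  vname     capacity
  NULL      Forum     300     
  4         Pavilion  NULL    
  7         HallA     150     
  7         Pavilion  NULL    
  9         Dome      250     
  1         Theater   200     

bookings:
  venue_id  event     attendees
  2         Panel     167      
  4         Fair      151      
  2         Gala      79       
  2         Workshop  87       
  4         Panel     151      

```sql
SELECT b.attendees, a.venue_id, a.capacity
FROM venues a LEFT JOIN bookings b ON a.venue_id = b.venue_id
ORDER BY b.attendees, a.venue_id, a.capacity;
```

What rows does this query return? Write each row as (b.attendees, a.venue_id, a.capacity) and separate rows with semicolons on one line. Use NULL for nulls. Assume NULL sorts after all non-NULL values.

(151, 4, NULL); (151, 4, NULL); (NULL, 1, 200); (NULL, 7, 150); (NULL, 7, NULL); (NULL, 9, 250); (NULL, NULL, 300)

LEFT JOIN keeps every row from `venues`; unmatched rows get NULL for `bookings`'s columns.
Matching on a.venue_id = b.venue_id. A NULL in a compared column never satisfies the condition.
Matched pairs: 2; unmatched a rows kept: 5.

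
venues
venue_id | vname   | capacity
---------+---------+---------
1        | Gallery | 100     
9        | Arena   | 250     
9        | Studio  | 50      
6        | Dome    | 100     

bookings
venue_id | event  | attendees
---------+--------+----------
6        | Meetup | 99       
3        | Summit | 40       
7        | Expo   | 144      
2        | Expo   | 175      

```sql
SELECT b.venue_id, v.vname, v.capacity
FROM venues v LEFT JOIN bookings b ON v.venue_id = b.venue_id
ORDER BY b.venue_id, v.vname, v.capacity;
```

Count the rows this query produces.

LEFT JOIN keeps every row from `venues`; unmatched rows get NULL for `bookings`'s columns.
Matching on v.venue_id = b.venue_id.
Matched pairs: 1; unmatched v rows kept: 3.
Total: 1 matched + 3 padded = 4 rows.

4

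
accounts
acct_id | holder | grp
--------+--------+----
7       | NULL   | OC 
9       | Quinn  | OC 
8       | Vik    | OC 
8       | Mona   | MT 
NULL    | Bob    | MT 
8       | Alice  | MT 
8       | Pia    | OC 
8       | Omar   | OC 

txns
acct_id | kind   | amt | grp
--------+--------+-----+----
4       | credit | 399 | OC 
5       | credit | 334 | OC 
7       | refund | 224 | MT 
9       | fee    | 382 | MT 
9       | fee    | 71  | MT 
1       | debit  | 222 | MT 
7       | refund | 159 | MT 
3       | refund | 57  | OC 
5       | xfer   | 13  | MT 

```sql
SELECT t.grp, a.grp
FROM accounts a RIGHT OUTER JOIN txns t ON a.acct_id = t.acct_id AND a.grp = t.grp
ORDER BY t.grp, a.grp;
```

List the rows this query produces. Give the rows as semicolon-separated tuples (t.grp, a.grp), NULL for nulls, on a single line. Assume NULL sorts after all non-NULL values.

(MT, NULL); (MT, NULL); (MT, NULL); (MT, NULL); (MT, NULL); (MT, NULL); (OC, NULL); (OC, NULL); (OC, NULL)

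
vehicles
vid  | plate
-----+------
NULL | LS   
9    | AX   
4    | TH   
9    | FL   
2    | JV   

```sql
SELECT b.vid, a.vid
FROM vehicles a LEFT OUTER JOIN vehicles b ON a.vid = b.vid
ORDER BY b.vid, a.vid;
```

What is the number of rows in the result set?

7

LEFT JOIN keeps every row from `vehicles a`; unmatched rows get NULL for `vehicles b`'s columns.
Matching on a.vid = b.vid. A NULL in a compared column never satisfies the condition.
- vid=NULL: no b row matches, row kept with b columns NULL.
- vid=9: 2 matching b row(s), so 2 row(s) emitted.
- vid=4: 1 matching b row(s), so 1 row(s) emitted.
- vid=9: 2 matching b row(s), so 2 row(s) emitted.
- vid=2: 1 matching b row(s), so 1 row(s) emitted.
Total: 6 matched + 1 padded = 7 rows.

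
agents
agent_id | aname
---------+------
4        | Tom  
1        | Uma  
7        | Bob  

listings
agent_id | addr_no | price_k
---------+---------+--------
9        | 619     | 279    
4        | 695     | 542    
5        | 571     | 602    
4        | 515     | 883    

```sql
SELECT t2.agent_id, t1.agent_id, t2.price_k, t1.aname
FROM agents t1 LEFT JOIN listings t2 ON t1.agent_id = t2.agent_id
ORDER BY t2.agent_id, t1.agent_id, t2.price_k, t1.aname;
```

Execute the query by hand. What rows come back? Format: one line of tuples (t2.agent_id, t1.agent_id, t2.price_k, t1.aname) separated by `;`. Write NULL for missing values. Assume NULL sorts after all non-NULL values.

(4, 4, 542, Tom); (4, 4, 883, Tom); (NULL, 1, NULL, Uma); (NULL, 7, NULL, Bob)

LEFT JOIN keeps every row from `agents`; unmatched rows get NULL for `listings`'s columns.
Matching on t1.agent_id = t2.agent_id.
Matched pairs: 2; unmatched t1 rows kept: 2.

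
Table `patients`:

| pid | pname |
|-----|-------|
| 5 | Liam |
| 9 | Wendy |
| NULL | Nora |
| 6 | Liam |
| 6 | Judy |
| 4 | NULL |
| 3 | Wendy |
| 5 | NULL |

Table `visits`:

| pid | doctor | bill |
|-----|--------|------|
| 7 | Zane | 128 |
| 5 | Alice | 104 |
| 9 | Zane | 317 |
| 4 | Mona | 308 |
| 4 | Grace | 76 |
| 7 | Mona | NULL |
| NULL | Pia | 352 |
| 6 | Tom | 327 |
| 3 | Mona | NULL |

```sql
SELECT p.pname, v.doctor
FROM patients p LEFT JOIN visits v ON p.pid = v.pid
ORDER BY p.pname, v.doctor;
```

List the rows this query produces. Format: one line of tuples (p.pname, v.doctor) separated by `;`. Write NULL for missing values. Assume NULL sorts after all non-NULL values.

LEFT JOIN keeps every row from `patients`; unmatched rows get NULL for `visits`'s columns.
Matching on p.pid = v.pid. A NULL in a compared column never satisfies the condition.
- p (pid=5) pairs with 1 row(s) of v.
- p (pid=9) pairs with 1 row(s) of v.
- p (pid=NULL) has no partner → padded with NULL.
- p (pid=6) pairs with 1 row(s) of v.
- p (pid=6) pairs with 1 row(s) of v.
- p (pid=4) pairs with 2 row(s) of v.
- p (pid=3) pairs with 1 row(s) of v.
- p (pid=5) pairs with 1 row(s) of v.
After projecting and ordering:
p.pname | v.doctor
Judy | Tom
Liam | Alice
Liam | Tom
Nora | NULL
Wendy | Mona
Wendy | Zane
NULL | Alice
NULL | Grace
NULL | Mona

(Judy, Tom); (Liam, Alice); (Liam, Tom); (Nora, NULL); (Wendy, Mona); (Wendy, Zane); (NULL, Alice); (NULL, Grace); (NULL, Mona)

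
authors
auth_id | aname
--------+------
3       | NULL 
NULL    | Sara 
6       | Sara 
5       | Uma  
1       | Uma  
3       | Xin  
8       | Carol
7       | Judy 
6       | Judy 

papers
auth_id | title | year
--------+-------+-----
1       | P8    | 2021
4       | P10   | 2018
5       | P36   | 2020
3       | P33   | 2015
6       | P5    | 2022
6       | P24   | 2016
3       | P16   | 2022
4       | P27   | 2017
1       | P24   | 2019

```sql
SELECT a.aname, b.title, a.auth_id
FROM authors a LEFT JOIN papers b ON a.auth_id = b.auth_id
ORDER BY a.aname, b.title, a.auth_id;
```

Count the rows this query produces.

14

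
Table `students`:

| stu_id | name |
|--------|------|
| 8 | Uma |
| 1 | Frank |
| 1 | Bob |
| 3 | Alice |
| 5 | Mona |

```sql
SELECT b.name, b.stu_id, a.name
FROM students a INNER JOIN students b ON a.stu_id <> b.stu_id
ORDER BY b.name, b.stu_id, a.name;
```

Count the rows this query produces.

18

INNER JOIN keeps only pairs where the ON condition holds.
Matching on a.stu_id <> b.stu_id.
- stu_id=8: 4 matching b row(s), so 4 row(s) emitted.
- stu_id=1: 3 matching b row(s), so 3 row(s) emitted.
- stu_id=1: 3 matching b row(s), so 3 row(s) emitted.
- stu_id=3: 4 matching b row(s), so 4 row(s) emitted.
- stu_id=5: 4 matching b row(s), so 4 row(s) emitted.
Total: 18 rows.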